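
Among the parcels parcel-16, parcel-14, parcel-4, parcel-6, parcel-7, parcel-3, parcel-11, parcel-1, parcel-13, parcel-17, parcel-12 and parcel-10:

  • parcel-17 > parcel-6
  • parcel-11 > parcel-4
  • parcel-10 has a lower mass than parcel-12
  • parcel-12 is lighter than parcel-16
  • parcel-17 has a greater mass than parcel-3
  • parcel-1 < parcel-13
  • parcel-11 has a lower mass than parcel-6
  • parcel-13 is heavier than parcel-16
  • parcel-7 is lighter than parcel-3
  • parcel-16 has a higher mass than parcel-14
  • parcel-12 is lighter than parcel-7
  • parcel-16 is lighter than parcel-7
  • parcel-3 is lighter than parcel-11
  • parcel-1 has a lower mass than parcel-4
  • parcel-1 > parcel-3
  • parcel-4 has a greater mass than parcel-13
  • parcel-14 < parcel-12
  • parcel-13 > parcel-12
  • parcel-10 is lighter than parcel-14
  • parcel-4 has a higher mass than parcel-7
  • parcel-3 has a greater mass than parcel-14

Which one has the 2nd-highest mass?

Piecing the relations together gives one ordering: parcel-10 < parcel-14 < parcel-12 < parcel-16 < parcel-7 < parcel-3 < parcel-1 < parcel-13 < parcel-4 < parcel-11 < parcel-6 < parcel-17.
Counting 2 from the largest end gives parcel-6.

parcel-6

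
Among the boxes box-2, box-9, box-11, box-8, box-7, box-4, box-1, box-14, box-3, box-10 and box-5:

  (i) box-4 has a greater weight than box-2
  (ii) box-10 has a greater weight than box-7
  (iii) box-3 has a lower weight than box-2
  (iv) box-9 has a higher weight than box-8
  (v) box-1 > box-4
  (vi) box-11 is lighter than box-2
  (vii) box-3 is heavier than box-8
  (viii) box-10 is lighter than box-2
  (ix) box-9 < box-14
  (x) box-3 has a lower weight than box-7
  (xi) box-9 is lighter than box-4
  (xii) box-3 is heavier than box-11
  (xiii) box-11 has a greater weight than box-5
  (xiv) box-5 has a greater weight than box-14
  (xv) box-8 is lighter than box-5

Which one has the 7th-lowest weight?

Piecing the relations together gives one ordering: box-8 < box-9 < box-14 < box-5 < box-11 < box-3 < box-7 < box-10 < box-2 < box-4 < box-1.
The 7th smallest is box-7.

box-7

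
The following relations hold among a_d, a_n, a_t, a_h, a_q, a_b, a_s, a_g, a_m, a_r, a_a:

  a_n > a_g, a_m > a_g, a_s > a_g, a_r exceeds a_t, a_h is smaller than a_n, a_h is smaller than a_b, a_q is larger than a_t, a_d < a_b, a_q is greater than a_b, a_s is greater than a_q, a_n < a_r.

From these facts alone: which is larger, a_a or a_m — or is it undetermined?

undetermined

Following every chain through a_m: below a_m we get a_g.
a_a is not reached, and no chain runs the other way from a_a to a_m.
So the given relations leave the order of a_m and a_a undetermined.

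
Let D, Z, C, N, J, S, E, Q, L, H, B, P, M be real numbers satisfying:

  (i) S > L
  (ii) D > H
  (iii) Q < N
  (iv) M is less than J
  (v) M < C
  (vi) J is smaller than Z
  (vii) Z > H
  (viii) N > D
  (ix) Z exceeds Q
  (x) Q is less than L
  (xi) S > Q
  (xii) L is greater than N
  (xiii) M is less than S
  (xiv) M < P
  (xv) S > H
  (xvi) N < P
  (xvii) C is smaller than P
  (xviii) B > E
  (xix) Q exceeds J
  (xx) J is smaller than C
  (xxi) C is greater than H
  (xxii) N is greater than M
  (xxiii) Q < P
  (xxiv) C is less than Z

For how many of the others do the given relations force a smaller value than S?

7

From S the given relations immediately reach H, M, Q, L.
From those, J, N — 6 in total.
From those, D — 7 in total.
No other element is forced below S by the given relations, so the count is 7.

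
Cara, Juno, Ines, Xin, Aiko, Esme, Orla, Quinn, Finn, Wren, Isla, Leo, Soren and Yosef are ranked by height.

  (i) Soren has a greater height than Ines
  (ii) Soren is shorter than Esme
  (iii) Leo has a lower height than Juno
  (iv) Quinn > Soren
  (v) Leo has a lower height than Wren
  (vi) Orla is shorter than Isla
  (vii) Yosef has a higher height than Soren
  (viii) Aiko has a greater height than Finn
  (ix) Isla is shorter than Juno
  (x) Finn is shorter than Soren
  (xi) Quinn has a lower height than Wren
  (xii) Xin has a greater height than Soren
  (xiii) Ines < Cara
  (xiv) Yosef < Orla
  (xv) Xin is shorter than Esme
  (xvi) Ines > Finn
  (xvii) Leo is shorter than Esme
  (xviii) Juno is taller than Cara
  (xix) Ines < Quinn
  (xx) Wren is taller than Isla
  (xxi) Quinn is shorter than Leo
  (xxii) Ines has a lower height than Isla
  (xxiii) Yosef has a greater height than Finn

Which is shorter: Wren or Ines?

Ines

Ines < Soren and Soren < Yosef give Ines < Yosef.
Then Yosef < Orla extends the chain to Orla.
Then Orla < Isla extends the chain to Isla.
Then Isla < Wren extends the chain to Wren.
So Ines < Wren; Ines is the shorter of the two.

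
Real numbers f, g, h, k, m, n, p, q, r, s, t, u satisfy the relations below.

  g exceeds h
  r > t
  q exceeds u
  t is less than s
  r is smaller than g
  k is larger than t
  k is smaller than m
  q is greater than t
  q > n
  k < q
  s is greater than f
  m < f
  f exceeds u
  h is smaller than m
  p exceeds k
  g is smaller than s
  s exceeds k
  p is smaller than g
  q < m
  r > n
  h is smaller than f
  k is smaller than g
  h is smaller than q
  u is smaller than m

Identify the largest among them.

n is not greatest since n < q; t is not greatest since t < k; k is not greatest since k < q; h is not greatest since h < f; u is not greatest since u < m; q is not greatest since q < m; m is not greatest since m < f; p is not greatest since p < g; r is not greatest since r < g; g is not greatest since g < s; f is not greatest since f < s.
Only s has nothing above it, so s is the largest.

s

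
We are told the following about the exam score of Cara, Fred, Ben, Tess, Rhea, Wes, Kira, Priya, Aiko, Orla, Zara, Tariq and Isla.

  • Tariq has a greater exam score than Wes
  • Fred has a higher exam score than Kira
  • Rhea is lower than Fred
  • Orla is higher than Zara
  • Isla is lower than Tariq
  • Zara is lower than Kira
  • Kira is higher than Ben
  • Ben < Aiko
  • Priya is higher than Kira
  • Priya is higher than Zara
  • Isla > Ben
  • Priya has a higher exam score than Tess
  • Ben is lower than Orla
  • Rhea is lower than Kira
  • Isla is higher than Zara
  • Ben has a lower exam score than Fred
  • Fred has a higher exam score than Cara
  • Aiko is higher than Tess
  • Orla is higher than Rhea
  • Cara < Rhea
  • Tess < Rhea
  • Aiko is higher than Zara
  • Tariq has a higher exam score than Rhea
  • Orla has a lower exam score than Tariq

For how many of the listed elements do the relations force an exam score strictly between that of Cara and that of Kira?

Chaining upward from Cara reaches: Rhea, Orla, Fred, Priya, Tariq.
Chaining downward from Kira reaches: Zara, Ben, Tess, Rhea.
Strictly between Cara and Kira are those in both lists: Rhea — 1 element.

1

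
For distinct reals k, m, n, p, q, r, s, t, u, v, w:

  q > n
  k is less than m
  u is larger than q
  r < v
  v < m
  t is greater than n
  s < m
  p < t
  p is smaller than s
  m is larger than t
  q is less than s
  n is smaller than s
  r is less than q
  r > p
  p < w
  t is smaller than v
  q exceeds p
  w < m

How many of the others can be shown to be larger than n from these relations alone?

6

The elements the relations force above n are t, q, u, s, v, m — no chain reaches any other.
That is 6.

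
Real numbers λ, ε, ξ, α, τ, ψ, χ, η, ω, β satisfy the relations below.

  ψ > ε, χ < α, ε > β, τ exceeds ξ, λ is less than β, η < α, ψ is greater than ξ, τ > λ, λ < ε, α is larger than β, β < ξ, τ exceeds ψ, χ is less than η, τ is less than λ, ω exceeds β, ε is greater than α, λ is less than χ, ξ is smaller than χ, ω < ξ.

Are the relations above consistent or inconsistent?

inconsistent

Chaining the given relations yields λ < β < ω < ξ < χ < η < α < ε < ψ < τ, so λ < τ. But one relation states τ < λ. These cannot both hold.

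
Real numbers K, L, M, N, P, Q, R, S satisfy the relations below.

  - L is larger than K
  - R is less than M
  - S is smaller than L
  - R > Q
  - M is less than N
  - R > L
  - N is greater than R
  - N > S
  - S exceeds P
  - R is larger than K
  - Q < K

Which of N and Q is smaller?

Q

The relevant relations are Q < K; K < L; L < R; R < M; M < N.
Together: Q < K < L < R < M < N.
So Q < N; Q is the smaller of the two.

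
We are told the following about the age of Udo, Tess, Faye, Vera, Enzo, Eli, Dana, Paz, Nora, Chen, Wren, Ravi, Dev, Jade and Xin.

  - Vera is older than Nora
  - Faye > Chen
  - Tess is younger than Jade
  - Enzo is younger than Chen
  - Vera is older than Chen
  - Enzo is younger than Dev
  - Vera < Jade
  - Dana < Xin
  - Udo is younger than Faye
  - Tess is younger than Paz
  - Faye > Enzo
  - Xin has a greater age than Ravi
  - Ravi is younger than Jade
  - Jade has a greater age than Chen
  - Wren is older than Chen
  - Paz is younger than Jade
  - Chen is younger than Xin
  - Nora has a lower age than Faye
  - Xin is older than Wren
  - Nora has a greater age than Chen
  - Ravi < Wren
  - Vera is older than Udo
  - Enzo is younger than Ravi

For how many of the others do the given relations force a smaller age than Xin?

5

From Xin the given relations immediately reach Dana, Chen, Ravi, Wren.
From those, Enzo — 5 in total.
Nothing else is reachable below Xin; 5 in all.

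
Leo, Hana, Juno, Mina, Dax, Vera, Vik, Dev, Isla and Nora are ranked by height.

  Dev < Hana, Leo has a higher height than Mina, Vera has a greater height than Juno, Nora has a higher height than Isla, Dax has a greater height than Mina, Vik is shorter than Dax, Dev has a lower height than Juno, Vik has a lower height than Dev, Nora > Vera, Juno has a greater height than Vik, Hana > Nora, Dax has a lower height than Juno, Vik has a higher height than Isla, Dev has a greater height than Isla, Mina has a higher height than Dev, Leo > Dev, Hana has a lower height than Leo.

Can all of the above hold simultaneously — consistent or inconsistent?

The single ordering Isla < Vik < Dev < Mina < Dax < Juno < Vera < Nora < Hana < Leo satisfies every listed relation, so no contradiction arises.

consistent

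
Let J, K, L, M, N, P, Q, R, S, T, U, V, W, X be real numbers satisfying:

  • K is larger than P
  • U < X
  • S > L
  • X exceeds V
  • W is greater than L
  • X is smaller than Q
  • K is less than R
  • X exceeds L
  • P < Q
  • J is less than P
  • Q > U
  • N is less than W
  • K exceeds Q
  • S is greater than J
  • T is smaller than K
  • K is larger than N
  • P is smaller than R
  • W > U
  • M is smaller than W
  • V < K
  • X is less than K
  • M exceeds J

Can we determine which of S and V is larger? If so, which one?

undetermined

Following every chain through V: above V we get X, Q, K, R.
S is not reached, and no chain runs the other way from S to V.
So the given relations leave the order of V and S undetermined.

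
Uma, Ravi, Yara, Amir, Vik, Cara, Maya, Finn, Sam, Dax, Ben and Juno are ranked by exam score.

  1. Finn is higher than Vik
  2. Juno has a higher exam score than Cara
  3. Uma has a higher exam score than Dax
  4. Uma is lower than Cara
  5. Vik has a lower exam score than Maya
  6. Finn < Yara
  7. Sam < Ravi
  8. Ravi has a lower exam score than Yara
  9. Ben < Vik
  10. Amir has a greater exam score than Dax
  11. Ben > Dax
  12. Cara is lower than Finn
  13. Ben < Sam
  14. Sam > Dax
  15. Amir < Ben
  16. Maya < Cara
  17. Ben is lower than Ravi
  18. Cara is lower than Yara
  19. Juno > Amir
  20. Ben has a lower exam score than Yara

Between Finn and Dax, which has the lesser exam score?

Dax < Amir and Amir < Ben give Dax < Ben.
With Ben < Vik: Dax < Amir < Ben < Vik.
Then Vik < Maya extends the chain to Maya.
With Maya < Cara: Dax < Amir < Ben < Vik < Maya < Cara.
Then Cara < Finn extends the chain to Finn.
So Dax < Finn; Dax is the lower of the two.

Dax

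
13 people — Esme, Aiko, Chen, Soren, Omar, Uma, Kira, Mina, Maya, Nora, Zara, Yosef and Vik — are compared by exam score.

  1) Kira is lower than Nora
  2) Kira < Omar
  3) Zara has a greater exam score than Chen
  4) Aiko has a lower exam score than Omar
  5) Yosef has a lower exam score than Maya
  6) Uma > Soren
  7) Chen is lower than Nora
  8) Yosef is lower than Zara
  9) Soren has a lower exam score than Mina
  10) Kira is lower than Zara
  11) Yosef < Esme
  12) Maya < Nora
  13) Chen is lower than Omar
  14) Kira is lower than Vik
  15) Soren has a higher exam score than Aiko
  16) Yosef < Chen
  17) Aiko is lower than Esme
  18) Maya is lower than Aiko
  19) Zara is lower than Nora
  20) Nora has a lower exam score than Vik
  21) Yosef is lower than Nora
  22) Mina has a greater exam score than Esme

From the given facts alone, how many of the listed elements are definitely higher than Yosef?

11

The elements the relations force above Yosef are Chen, Maya, Aiko, Soren, Esme, Zara, Nora, Vik, Mina, Uma, Omar — no chain reaches any other.
That is 11.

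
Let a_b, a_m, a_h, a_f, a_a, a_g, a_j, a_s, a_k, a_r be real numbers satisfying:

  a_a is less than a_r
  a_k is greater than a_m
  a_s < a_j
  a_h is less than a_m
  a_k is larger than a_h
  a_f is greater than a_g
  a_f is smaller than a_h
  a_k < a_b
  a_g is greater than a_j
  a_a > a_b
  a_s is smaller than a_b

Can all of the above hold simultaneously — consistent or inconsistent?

consistent

Every relation is compatible with a_s < a_j < a_g < a_f < a_h < a_m < a_k < a_b < a_a < a_r; the set is consistent.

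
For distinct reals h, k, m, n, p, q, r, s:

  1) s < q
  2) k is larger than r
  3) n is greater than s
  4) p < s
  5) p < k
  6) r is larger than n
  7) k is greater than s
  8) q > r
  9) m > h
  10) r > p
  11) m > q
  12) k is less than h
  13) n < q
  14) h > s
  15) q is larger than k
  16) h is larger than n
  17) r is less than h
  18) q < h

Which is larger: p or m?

m

The relevant relations are p < s; s < n; n < r; r < k; k < h; h < m.
Together: p < s < n < r < k < h < m.
So p < m; m is the larger of the two.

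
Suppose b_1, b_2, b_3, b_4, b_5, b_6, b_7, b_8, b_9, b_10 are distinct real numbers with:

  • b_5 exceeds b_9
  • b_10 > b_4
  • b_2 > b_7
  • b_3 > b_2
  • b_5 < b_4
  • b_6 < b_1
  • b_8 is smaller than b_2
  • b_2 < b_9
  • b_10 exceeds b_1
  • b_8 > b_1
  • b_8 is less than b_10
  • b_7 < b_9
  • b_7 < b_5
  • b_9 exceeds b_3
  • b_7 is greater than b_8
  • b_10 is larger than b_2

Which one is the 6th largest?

Piecing the relations together gives one ordering: b_6 < b_1 < b_8 < b_7 < b_2 < b_3 < b_9 < b_5 < b_4 < b_10.
The 6th largest is b_2.

b_2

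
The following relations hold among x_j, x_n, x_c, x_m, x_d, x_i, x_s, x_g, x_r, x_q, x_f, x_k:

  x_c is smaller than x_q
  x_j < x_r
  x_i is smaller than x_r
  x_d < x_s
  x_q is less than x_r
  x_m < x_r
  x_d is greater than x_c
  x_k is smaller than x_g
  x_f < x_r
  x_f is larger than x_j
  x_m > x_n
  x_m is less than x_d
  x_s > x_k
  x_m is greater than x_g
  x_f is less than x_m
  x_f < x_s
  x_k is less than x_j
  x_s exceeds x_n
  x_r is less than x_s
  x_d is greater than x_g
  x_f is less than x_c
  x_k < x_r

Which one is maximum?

Chaining downward from x_s: directly below it, x_k, x_n, x_f, x_d, x_r; then x_i, x_g, x_j, x_c, x_q, x_m.
That covers every other element, and nothing is given above x_s, so x_s is the maximum.

x_s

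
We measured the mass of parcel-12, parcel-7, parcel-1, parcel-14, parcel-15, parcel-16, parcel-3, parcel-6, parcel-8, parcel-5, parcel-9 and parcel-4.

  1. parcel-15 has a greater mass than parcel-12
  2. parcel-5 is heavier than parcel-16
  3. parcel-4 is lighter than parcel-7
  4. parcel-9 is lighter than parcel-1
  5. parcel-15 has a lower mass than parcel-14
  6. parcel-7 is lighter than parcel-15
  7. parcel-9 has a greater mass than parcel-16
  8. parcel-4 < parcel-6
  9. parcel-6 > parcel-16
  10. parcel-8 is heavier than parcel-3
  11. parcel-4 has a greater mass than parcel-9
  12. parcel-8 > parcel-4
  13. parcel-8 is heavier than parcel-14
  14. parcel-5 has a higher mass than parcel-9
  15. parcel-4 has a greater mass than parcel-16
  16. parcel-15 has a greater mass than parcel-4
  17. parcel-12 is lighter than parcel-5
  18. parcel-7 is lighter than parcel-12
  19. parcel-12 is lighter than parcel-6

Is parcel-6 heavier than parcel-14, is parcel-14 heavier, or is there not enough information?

Following every chain through parcel-6: below parcel-6 we get parcel-16, parcel-9, parcel-4, parcel-7, parcel-12.
parcel-14 is not reached, and no chain runs the other way from parcel-14 to parcel-6.
So the given relations leave the order of parcel-6 and parcel-14 undetermined.

undetermined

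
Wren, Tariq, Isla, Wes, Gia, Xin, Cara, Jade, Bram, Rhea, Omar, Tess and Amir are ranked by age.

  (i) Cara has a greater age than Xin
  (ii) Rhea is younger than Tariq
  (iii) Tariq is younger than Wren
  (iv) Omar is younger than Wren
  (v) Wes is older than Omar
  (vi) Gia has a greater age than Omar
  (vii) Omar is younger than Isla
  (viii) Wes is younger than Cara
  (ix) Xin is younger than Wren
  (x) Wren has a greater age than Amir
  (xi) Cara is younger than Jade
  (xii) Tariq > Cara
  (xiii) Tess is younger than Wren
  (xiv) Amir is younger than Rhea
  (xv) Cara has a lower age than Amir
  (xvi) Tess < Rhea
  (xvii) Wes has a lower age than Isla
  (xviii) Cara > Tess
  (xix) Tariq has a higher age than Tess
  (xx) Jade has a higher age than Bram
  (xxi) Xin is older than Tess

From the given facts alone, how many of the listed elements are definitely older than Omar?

Directly above Omar: Wes, Isla, Gia, Wren.
One step further: Cara (5 so far).
One step further: Amir, Tariq, Jade (8 so far).
One step further: Rhea (9 so far).
Nothing else is reachable above Omar; 9 in all.

9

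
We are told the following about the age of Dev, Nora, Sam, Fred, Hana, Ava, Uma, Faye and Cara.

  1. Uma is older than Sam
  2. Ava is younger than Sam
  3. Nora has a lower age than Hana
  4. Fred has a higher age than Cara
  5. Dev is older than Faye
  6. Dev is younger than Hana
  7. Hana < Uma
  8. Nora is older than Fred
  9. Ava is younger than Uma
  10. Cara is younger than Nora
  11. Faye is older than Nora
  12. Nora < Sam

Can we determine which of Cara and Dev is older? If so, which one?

Dev

The relevant relations are Cara < Fred; Fred < Nora; Nora < Faye; Faye < Dev.
Chaining these gives Cara < Fred < Nora < Faye < Dev.
So Dev is older.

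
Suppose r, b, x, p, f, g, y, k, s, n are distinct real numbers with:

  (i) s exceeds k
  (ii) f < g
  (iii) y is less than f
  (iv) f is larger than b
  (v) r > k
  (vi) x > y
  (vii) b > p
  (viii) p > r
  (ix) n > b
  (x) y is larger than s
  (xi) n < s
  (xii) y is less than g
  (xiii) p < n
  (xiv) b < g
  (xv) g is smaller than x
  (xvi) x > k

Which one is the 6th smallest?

s

The consecutive relations fix a unique order: k < r < p < b < n < s < y < f < g < x.
Counting 6 from the smallest end gives s.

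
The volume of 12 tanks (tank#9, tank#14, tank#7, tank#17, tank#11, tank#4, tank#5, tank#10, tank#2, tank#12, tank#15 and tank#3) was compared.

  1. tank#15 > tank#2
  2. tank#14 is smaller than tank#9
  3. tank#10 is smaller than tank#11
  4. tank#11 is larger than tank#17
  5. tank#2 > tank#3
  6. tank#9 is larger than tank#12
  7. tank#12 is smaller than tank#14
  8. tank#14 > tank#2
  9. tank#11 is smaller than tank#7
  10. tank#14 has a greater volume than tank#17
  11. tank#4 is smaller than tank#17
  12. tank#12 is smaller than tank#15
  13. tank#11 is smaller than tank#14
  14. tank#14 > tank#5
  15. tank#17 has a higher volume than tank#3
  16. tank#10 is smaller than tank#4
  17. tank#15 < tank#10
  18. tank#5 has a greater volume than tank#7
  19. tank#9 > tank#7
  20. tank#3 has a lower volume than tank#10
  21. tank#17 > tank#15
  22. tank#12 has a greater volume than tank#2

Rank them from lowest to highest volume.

tank#3 < tank#2 < tank#12 < tank#15 < tank#10 < tank#4 < tank#17 < tank#11 < tank#7 < tank#5 < tank#14 < tank#9

The consecutive links are each given: tank#3 < tank#2; tank#2 < tank#12; tank#12 < tank#15; tank#15 < tank#10; tank#10 < tank#4; tank#4 < tank#17; tank#17 < tank#11; tank#11 < tank#7; tank#7 < tank#5; tank#5 < tank#14; tank#14 < tank#9.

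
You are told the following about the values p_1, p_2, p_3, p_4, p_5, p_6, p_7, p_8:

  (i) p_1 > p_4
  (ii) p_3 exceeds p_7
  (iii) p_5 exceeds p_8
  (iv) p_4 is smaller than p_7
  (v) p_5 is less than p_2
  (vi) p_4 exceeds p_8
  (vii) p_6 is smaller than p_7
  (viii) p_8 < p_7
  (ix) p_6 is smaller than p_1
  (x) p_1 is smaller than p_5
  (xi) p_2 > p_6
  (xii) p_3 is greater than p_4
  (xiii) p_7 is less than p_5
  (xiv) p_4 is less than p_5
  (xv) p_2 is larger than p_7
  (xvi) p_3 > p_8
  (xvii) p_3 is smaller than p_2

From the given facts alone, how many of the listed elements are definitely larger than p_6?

The elements the relations force above p_6 are p_1, p_7, p_5, p_3, p_2 — no chain reaches any other.
That is 5.

5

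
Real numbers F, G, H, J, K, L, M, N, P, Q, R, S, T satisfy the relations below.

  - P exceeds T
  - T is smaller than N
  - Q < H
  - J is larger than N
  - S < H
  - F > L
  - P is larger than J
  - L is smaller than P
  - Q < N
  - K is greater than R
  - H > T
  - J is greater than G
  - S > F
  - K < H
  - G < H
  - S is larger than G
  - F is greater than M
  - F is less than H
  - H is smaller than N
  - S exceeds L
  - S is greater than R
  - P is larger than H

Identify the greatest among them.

G is not greatest since G < S; M is not greatest since M < F; L is not greatest since L < S; R is not greatest since R < K; F is not greatest since F < H; Q is not greatest since Q < N; T is not greatest since T < P; K is not greatest since K < H; S is not greatest since S < H; H is not greatest since H < N; N is not greatest since N < J; J is not greatest since J < P.
Only P has nothing above it, so P is the greatest.

P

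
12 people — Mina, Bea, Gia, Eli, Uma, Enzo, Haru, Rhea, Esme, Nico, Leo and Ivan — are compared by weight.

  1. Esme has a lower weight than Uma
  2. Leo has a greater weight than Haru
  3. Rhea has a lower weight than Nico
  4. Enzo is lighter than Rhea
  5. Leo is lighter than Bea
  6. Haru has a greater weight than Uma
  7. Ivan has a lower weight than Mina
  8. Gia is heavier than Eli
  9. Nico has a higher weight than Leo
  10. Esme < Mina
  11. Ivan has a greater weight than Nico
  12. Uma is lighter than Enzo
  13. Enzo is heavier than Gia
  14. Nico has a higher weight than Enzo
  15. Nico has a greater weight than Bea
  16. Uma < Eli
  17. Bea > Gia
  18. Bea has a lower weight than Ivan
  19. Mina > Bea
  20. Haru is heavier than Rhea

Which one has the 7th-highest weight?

The consecutive relations fix a unique order: Esme < Uma < Eli < Gia < Enzo < Rhea < Haru < Leo < Bea < Nico < Ivan < Mina.
Counting 7 from the largest end gives Rhea.

Rhea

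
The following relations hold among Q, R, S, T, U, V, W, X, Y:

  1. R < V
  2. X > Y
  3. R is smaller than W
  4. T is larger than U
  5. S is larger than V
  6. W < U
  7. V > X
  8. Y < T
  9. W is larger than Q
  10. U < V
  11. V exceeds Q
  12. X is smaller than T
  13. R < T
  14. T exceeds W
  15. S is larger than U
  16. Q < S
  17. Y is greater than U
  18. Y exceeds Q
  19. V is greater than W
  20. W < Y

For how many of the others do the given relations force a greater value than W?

6

Directly above W: U, Y, V, T.
One step further: X, S (6 so far).
Nothing else is reachable above W; 6 in all.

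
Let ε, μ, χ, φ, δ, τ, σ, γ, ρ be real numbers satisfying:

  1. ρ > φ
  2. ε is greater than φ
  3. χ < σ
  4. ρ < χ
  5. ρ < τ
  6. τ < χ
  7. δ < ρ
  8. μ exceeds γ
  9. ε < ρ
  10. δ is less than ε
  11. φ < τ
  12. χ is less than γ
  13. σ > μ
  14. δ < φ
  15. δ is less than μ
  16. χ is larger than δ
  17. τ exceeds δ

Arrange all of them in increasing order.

δ < φ < ε < ρ < τ < χ < γ < μ < σ

Nothing is placed below δ, so it is least; from there δ < φ; φ < ε; ε < ρ; ρ < τ; τ < χ; χ < γ; γ < μ; μ < σ, each given directly.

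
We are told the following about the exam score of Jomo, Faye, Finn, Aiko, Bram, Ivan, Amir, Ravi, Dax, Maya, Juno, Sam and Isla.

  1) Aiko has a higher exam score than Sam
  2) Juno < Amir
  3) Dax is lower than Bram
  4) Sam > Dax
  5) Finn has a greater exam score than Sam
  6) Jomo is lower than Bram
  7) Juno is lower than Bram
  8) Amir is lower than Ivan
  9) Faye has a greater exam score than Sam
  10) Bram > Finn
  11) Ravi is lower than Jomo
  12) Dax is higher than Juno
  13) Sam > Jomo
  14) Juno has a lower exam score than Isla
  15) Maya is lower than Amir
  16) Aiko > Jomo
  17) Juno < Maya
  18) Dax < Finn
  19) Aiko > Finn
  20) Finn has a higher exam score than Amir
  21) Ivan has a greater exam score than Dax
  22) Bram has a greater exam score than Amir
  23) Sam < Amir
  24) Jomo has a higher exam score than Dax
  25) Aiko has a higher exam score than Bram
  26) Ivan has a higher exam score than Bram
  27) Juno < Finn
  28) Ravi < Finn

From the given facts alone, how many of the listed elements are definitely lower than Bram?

Directly below Bram: Juno, Dax, Jomo, Amir, Finn.
One step further: Ravi, Maya, Sam (8 so far).
Nothing else is reachable below Bram; 8 in all.

8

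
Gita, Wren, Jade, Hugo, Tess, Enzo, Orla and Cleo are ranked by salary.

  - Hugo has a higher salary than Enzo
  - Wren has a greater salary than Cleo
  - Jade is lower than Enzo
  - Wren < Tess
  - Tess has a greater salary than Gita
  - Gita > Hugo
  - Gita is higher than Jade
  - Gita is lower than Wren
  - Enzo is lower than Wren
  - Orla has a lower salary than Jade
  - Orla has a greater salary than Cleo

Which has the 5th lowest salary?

Chaining the given pairs: Cleo < Orla < Jade < Enzo < Hugo < Gita < Wren < Tess.
The 5th smallest is Hugo.

Hugo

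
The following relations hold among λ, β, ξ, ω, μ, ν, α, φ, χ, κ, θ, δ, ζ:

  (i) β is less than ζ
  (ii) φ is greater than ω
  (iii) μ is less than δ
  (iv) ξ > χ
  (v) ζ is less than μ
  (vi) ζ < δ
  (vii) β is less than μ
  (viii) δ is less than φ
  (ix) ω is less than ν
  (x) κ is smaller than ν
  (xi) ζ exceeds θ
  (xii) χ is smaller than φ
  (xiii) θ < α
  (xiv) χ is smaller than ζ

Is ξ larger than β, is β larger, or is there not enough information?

Following every chain through β: above β we get ζ, μ, δ, φ.
ξ is not reached, and no chain runs the other way from ξ to β.
So the given relations leave the order of β and ξ undetermined.

undetermined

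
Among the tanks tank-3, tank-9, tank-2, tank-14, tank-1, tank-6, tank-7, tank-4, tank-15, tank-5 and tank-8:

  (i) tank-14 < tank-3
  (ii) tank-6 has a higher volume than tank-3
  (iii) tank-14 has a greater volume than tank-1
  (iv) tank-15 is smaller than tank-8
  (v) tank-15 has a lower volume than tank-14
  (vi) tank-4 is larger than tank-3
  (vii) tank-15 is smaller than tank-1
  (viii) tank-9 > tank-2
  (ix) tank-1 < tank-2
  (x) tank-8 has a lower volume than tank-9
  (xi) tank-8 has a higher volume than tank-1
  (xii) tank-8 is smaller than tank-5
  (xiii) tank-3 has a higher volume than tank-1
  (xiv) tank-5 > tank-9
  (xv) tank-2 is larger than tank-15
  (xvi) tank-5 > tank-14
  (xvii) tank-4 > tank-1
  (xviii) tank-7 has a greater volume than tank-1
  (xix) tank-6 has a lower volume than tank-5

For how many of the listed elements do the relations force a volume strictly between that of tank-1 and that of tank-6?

2

Chaining upward from tank-1 reaches: tank-14, tank-8, tank-2, tank-9, tank-3, tank-4, tank-5, tank-7.
Chaining downward from tank-6 reaches: tank-15, tank-14, tank-3.
Strictly between tank-1 and tank-6 are those in both lists: tank-14, tank-3 — 2 elements.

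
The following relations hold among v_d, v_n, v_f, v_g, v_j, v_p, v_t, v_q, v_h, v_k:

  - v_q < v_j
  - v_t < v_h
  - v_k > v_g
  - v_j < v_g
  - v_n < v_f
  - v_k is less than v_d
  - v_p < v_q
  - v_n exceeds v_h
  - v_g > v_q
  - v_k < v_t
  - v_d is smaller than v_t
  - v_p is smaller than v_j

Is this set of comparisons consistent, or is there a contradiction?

Every relation is compatible with v_p < v_q < v_j < v_g < v_k < v_d < v_t < v_h < v_n < v_f; the set is consistent.

consistent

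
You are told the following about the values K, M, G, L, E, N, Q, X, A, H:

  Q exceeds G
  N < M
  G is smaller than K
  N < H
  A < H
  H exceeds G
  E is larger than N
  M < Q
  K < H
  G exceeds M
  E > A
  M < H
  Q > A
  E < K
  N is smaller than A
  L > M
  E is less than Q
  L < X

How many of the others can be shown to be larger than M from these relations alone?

6

From M the given relations immediately reach L, G, Q, H.
From those, X, K — 6 in total.
No other element is forced above M by the given relations, so the count is 6.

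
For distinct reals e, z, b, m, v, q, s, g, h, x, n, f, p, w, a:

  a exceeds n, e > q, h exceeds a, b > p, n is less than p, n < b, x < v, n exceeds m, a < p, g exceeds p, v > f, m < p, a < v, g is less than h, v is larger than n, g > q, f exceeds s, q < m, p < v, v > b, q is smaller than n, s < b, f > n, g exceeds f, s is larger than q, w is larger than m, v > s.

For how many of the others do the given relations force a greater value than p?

4

From p the given relations immediately reach b, v, g.
From those, h — 4 in total.
No other element is forced above p by the given relations, so the count is 4.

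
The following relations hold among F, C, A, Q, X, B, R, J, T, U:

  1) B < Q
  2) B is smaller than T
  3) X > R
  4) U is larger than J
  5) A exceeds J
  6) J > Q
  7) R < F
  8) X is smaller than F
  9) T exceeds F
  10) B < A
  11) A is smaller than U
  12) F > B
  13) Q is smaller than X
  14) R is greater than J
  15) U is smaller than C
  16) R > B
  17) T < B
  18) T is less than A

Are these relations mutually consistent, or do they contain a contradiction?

We have T < B stated directly, yet also B < Q < J < R < X < F < T by chaining the others — so B < T. Contradiction.

inconsistent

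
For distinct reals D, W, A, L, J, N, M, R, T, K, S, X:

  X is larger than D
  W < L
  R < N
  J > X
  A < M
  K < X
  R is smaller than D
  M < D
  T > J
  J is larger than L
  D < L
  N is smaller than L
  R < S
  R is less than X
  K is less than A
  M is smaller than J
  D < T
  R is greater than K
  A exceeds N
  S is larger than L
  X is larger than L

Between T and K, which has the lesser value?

K < R and R < N give K < N.
With N < A: K < R < N < A.
Then A < M extends the chain to M.
Then M < D extends the chain to D.
With D < L: K < R < N < A < M < D < L.
Then L < X extends the chain to X.
With X < J: K < R < N < A < M < D < L < X < J.
Then J < T extends the chain to T.
So K < T; K is the smaller of the two.

K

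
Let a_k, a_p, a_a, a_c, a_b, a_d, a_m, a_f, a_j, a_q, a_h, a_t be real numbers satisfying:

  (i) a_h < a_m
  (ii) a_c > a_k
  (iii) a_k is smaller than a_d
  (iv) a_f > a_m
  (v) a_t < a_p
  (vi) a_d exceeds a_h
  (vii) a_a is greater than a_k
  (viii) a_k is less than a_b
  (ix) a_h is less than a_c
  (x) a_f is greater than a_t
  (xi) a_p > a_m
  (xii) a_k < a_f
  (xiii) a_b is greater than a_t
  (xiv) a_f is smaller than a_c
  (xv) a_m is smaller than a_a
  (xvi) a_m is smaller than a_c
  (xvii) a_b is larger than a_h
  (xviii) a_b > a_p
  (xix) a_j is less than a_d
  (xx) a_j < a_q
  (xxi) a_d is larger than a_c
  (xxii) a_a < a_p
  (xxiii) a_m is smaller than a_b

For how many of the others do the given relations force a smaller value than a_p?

5

The elements the relations force below a_p are a_h, a_k, a_m, a_t, a_a — no chain reaches any other.
That is 5.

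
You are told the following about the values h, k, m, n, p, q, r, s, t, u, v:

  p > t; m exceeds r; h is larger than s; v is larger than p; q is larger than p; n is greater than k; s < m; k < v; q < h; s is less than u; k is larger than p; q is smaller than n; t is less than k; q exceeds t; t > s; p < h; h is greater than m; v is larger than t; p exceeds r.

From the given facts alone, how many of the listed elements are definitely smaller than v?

Directly below v: t, p, k.
One step further: r, s (5 so far).
Nothing else is reachable below v; 5 in all.

5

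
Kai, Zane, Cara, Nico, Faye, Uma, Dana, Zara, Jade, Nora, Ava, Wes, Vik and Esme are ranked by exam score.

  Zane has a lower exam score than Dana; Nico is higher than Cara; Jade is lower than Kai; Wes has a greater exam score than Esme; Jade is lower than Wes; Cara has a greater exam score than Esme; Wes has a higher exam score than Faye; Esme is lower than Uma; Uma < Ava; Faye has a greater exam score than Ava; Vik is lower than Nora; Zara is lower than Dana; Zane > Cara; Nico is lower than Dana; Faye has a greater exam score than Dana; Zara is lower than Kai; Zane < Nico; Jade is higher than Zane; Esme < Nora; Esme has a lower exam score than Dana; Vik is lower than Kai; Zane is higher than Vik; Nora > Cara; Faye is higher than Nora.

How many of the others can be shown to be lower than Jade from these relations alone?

From Jade the given relations immediately reach Zane.
From those, Cara, Vik — 3 in total.
From those, Esme — 4 in total.
Nothing else is reachable below Jade; 4 in all.

4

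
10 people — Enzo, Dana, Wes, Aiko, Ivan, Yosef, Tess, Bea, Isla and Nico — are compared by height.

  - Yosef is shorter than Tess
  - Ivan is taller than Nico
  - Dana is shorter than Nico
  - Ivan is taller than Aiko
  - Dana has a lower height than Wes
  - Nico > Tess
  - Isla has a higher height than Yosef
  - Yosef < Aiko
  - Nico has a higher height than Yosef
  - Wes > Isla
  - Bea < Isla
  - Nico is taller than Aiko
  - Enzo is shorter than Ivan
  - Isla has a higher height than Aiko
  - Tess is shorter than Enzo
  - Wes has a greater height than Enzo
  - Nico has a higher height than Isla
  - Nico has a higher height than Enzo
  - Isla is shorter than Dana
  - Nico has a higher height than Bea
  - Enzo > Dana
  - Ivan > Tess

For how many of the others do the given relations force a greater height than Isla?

5

From Isla the given relations immediately reach Dana, Nico, Wes.
From those, Enzo, Ivan — 5 in total.
Nothing else is reachable above Isla; 5 in all.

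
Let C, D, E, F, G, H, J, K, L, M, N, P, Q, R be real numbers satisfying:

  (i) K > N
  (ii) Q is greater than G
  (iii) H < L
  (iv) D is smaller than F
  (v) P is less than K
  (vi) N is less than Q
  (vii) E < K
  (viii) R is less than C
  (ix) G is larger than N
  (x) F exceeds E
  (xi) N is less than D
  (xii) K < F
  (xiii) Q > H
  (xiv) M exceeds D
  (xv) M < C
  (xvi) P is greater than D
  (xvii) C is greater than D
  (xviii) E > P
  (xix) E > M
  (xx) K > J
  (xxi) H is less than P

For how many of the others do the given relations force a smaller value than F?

8

From F the given relations immediately reach D, E, K.
From those, N, P, M, J — 7 in total.
From those, H — 8 in total.
Nothing else is reachable below F; 8 in all.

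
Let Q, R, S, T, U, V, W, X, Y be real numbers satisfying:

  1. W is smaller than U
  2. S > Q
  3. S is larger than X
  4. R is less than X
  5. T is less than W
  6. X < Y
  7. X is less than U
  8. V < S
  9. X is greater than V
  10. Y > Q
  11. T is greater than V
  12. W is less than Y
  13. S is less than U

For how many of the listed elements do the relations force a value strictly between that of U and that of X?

The relations place X below U. An element lies strictly between them when it is forced above X and also forced below U.
Above X: {Y, S}. Below U: {V, R, T, W, Q, S}.
Intersection: {S} — 1.

1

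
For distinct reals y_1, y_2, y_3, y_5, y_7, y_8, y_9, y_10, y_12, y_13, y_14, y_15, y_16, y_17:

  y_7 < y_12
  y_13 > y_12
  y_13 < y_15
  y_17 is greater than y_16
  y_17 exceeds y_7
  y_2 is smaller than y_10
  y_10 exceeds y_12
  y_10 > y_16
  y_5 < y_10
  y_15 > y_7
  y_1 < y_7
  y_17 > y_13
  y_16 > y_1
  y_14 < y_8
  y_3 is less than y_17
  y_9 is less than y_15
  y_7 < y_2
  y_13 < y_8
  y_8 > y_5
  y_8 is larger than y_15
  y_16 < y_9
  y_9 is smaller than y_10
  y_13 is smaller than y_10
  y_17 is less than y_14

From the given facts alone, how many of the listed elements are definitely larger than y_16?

Directly above y_16: y_9, y_17, y_10.
One step further: y_15, y_14 (5 so far).
One step further: y_8 (6 so far).
Nothing else is reachable above y_16; 6 in all.

6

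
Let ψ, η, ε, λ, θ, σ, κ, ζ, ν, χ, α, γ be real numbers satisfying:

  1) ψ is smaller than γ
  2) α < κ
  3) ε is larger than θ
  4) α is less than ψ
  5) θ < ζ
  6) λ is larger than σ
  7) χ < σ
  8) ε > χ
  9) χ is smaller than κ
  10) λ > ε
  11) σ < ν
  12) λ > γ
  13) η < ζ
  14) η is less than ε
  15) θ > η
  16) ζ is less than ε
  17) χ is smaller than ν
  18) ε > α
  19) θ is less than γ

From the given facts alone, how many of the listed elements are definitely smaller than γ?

4

Directly below γ: θ, ψ.
One step further: α, η (4 so far).
No other element is forced below γ by the given relations, so the count is 4.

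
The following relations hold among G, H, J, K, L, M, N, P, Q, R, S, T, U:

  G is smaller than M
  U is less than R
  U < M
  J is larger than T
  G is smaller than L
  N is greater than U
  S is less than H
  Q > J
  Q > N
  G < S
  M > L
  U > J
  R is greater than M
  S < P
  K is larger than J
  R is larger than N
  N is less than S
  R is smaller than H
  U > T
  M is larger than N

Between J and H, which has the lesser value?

The relevant relations are J < U; U < N; N < M; M < R; R < H.
Together: J < U < N < M < R < H.
So J < H; J is the smaller of the two.

J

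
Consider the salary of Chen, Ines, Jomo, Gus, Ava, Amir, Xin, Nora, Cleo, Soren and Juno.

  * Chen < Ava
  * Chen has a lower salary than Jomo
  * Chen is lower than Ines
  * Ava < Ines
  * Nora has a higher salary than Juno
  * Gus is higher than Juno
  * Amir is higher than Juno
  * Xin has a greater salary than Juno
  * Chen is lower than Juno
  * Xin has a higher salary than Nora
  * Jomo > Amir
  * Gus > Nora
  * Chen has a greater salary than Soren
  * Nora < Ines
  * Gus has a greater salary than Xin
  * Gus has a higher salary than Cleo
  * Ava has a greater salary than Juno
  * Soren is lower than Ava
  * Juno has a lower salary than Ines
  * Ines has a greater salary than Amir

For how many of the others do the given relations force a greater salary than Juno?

The elements the relations force above Juno are Ava, Nora, Amir, Xin, Jomo, Gus, Ines — no chain reaches any other.
That is 7.

7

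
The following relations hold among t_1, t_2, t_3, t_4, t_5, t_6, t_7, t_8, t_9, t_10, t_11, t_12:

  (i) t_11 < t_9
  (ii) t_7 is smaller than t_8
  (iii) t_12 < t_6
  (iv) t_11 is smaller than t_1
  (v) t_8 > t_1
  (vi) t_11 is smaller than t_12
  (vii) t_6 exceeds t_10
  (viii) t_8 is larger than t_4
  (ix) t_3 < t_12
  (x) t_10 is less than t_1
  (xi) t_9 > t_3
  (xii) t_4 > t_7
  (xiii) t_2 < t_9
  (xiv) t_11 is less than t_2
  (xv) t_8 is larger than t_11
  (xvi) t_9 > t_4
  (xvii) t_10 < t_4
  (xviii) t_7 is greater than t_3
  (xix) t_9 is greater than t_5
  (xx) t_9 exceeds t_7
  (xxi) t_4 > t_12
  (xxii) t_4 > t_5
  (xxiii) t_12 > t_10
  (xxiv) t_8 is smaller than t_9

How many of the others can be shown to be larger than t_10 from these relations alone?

From t_10 the given relations immediately reach t_1, t_12, t_4, t_6.
From those, t_8, t_9 — 6 in total.
Nothing else is reachable above t_10; 6 in all.

6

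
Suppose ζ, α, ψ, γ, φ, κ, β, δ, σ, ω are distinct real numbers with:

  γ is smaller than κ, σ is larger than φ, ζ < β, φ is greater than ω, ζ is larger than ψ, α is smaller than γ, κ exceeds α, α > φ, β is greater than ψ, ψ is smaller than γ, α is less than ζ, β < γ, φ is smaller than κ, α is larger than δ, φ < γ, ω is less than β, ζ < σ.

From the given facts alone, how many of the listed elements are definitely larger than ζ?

The elements the relations force above ζ are β, σ, γ, κ — no chain reaches any other.
That is 4.

4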